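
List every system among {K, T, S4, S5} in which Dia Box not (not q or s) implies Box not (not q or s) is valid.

S5

S4-tableau for the negation not (Dia Box not (not q or s) implies Box not (not q or s)):
1. not (Dia Box not (not q or s) implies Box not (not q or s)), u
2. Dia Box not (not q or s), u   [neg-implies-rule on 1]
3. not Box not (not q or s), u   [neg-implies-rule on 1]
4. Box not (not q or s), v   [Dia-rule on 2: fresh world v, uRv]
5. not (not q or s), v   [Box-rule on 4 via vRv]
6. q, v   [neg-or-rule on 5]
7. not s, v   [neg-or-rule on 5]
8. not q or s, w   [neg-Box-rule on 3: fresh world w, uRw]
9. s, w   [or-rule on 8 (branches; this branch)]
Accessibility: uRu, uRv, uRw, vRv, wRw
Complete open branch: countermodel on an S4-frame, so not valid in S4, nor in K, T (the same frame is also a K-frame and a T-frame).
S5-tableau for the negation not (Dia Box not (not q or s) implies Box not (not q or s)):
1. not (Dia Box not (not q or s) implies Box not (not q or s)), u
2. Dia Box not (not q or s), u   [neg-implies-rule on 1]
3. not Box not (not q or s), u   [neg-implies-rule on 1]
4. Box not (not q or s), v   [Dia-rule on 2: fresh world v, uRv]
5. not (not q or s), u   [Box-rule on 4 via vRu]
6. q, u   [neg-or-rule on 5]
7. not s, u   [neg-or-rule on 5]
8. not (not q or s), v   [Box-rule on 4 via vRv]
9. q, v   [neg-or-rule on 8]
10. not s, v   [neg-or-rule on 8]
11. not q or s, w   [neg-Box-rule on 3: fresh world w, uRw]
12. not (not q or s), w   [Box-rule on 4 via vRw]
13. q, w   [neg-or-rule on 12]
14. not s, w   [neg-or-rule on 12]
15. s, w   [or-rule on 11 (branches; this branch)]
Accessibility: uRu, uRv, uRw, vRu, vRv, vRw, wRu, wRv, wRw
Branch closes: s and not s both at w.
Every branch closes (one shown): valid in S5.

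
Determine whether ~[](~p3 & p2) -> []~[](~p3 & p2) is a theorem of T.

Invalid (countermodel exists)

Tableau for the negation ~(~[](~p3 & p2) -> []~[](~p3 & p2)):
1. ~(~[](~p3 & p2) -> []~[](~p3 & p2)), 0
2. ~[](~p3 & p2), 0
3. ~[]~[](~p3 & p2), 0
4. ~(~p3 & p2), 1
5. ~p2, 1
6. [](~p3 & p2), 2
7. ~p3 & p2, 2
8. ~p3, 2
9. p2, 2
Accessibility: 0R0, 0R1, 0R2, 1R1, 2R2
The negation has an open branch (countermodel exists).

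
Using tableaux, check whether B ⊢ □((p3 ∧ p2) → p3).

Valid

Tableau for the negation ¬□((p3 ∧ p2) → p3):
1. ¬□((p3 ∧ p2) → p3), w0
2. ¬((p3 ∧ p2) → p3), w1
3. p3 ∧ p2, w1
4. ¬p3, w1
5. p3, w1
6. p2, w1
Accessibility: w0Rw0, w0Rw1, w1Rw0, w1Rw1
Branch closes: p3 and ¬p3 both at w1.
All branches of the negation close; one closing branch shown above.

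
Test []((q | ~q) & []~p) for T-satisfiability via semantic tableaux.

Satisfiable (open branch found)

1. []((q | ~q) & []~p), 0
2. (q | ~q) & []~p, 0
3. q | ~q, 0
4. []~p, 0
5. ~p, 0
6. ~q, 0
Accessibility: 0R0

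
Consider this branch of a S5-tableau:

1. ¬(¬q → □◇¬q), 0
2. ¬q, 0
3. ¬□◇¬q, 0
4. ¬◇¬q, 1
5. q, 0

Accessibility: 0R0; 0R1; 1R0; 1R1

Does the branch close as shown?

Closed

Both q and ¬q appear at 0.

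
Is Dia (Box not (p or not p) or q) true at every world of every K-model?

Invalid (countermodel exists)

Tableau for the negation not Dia (Box not (p or not p) or q):
1. not Dia (Box not (p or not p) or q), u
The negation has an open branch (countermodel exists).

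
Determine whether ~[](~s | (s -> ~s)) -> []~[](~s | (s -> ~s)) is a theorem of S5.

Tableau for the negation ~(~[](~s | (s -> ~s)) -> []~[](~s | (s -> ~s))):
1. ~(~[](~s | (s -> ~s)) -> []~[](~s | (s -> ~s))), u
2. ~[](~s | (s -> ~s)), u   [~->-rule on 1]
3. ~[]~[](~s | (s -> ~s)), u   [~->-rule on 1]
4. ~(~s | (s -> ~s)), v   [~[]-rule on 2: fresh world v, uRv]
5. s, v   [~|-rule on 4]
6. ~(s -> ~s), v   [~|-rule on 4]
7. [](~s | (s -> ~s)), w   [~[]-rule on 3: fresh world w, uRw]
8. ~s | (s -> ~s), u   [[]-rule on 7 via wRu]
9. ~s | (s -> ~s), v   [[]-rule on 7 via wRv]
10. ~s | (s -> ~s), w   [[]-rule on 7 via wRw]
11. s -> ~s, u   [|-rule on 8 (branches; this branch)]
12. s -> ~s, v   [|-rule on 9 (branches; this branch)]
13. s -> ~s, w   [|-rule on 10 (branches; this branch)]
14. ~s, u   [->-rule on 11 (branches; this branch)]
15. ~s, v   [->-rule on 12 (branches; this branch)]
Accessibility: uRu, uRv, uRw, vRu, vRv, vRw, wRu, wRv, wRw
Branch closes: s and ~s both at v.
Every branch of the negation's tableau closes; the branch above is one of them.

Yes, valid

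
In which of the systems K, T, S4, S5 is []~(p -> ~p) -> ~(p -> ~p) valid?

K-tableau for the negation ~([]~(p -> ~p) -> ~(p -> ~p)):
1. ~([]~(p -> ~p) -> ~(p -> ~p)), u
2. []~(p -> ~p), u
3. p -> ~p, u
4. ~p, u
Complete open branch: countermodel on a K-frame, so not valid in K.
T-tableau for the negation ~([]~(p -> ~p) -> ~(p -> ~p)):
1. ~([]~(p -> ~p) -> ~(p -> ~p)), u
2. []~(p -> ~p), u
3. p -> ~p, u
4. ~(p -> ~p), u
5. p, u
6. ~p, u
Accessibility: uRu
Branch closes: p and ~p both at u.
Every branch closes (one shown): valid in T, hence also in S4, S5 (every theorem of T is a theorem of S4 and S5).

T, S4, S5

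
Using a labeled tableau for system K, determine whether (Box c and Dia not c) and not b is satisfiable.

1. (Box c and Dia not c) and not b, u
2. Box c and Dia not c, u
3. not b, u
4. Box c, u
5. Dia not c, u
6. not c, v
7. c, v
Accessibility: uRv
Branch closes: c and not c both at v.
All branches of the tableau close; one closing branch shown above.

Unsatisfiable (every branch closes)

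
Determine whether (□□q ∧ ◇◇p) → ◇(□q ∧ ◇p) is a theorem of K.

Valid in K

Tableau for the negation ¬((□□q ∧ ◇◇p) → ◇(□q ∧ ◇p)):
1. ¬((□□q ∧ ◇◇p) → ◇(□q ∧ ◇p)), u
2. □□q ∧ ◇◇p, u
3. ¬◇(□q ∧ ◇p), u
4. □□q, u
5. ◇◇p, u
6. ◇p, v
7. ¬(□q ∧ ◇p), v
8. □q, v
9. ¬□q, v
10. p, w
11. q, w
12. ¬q, x
13. q, x
Accessibility: uRv, vRw, vRx
Branch closes: q and ¬q both at x.
All branches of the negation close; one closing branch shown above.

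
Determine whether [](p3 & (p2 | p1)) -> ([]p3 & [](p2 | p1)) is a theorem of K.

Tableau for the negation ~([](p3 & (p2 | p1)) -> ([]p3 & [](p2 | p1))):
1. ~([](p3 & (p2 | p1)) -> ([]p3 & [](p2 | p1))), u
2. [](p3 & (p2 | p1)), u   [~->-rule on 1]
3. ~([]p3 & [](p2 | p1)), u   [~->-rule on 1]
4. ~[](p2 | p1), u   [~&-rule on 3 (branches; this branch)]
5. ~(p2 | p1), v   [~[]-rule on 4: fresh world v, uRv]
6. ~p2, v   [~|-rule on 5]
7. ~p1, v   [~|-rule on 5]
8. p3 & (p2 | p1), v   [[]-rule on 2 via uRv]
9. p3, v   [&-rule on 8]
10. p2 | p1, v   [&-rule on 8]
11. p1, v   [|-rule on 10 (branches; this branch)]
Accessibility: uRv
Branch closes: p1 and ~p1 both at v.
Every branch of the negation's tableau closes; the branch above is one of them.

Valid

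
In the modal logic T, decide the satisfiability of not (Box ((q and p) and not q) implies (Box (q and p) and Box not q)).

Unsatisfiable

1. not (Box ((q and p) and not q) implies (Box (q and p) and Box not q)), 0
2. Box ((q and p) and not q), 0
3. not (Box (q and p) and Box not q), 0
4. (q and p) and not q, 0
5. q and p, 0
6. not q, 0
7. q, 0
8. p, 0
Accessibility: 0R0
Branch closes: q and not q both at 0.
All branches of the tableau close; one closing branch shown above.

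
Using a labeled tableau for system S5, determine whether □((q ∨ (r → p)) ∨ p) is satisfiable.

Satisfiable

1. □((q ∨ (r → p)) ∨ p), u
2. (q ∨ (r → p)) ∨ p, u
3. p, u
Accessibility: uRu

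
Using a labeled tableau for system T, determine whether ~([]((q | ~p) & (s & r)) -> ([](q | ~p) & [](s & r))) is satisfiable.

Unsatisfiable

1. ~([]((q | ~p) & (s & r)) -> ([](q | ~p) & [](s & r))), w0
2. []((q | ~p) & (s & r)), w0
3. ~([](q | ~p) & [](s & r)), w0
4. (q | ~p) & (s & r), w0
5. q | ~p, w0
6. s & r, w0
7. s, w0
8. r, w0
9. ~[](q | ~p), w0
10. ~p, w0
11. ~(q | ~p), w1
12. ~q, w1
13. p, w1
14. (q | ~p) & (s & r), w1
15. q | ~p, w1
16. s & r, w1
17. s, w1
18. r, w1
19. ~p, w1
Accessibility: w0Rw0, w0Rw1, w1Rw1
Branch closes: p and ~p both at w1.
Every branch closes; the branch above is one of them.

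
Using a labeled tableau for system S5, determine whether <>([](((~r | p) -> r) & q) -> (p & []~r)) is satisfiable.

1. <>([](((~r | p) -> r) & q) -> (p & []~r)), 0
2. [](((~r | p) -> r) & q) -> (p & []~r), 1   [<>-rule on 1: fresh world 1, 0R1]
3. p & []~r, 1   [->-rule on 2 (branches; this branch)]
4. p, 1   [&-rule on 3]
5. []~r, 1   [&-rule on 3]
6. ~r, 0   [[]-rule on 5 via 1R0]
7. ~r, 1   [[]-rule on 5 via 1R1]
Accessibility: 0R0, 0R1, 1R0, 1R1

Satisfiable (open branch found)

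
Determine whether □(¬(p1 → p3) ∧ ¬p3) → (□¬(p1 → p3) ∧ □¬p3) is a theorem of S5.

Valid

Tableau for the negation ¬(□(¬(p1 → p3) ∧ ¬p3) → (□¬(p1 → p3) ∧ □¬p3)):
1. ¬(□(¬(p1 → p3) ∧ ¬p3) → (□¬(p1 → p3) ∧ □¬p3)), u
2. □(¬(p1 → p3) ∧ ¬p3), u
3. ¬(□¬(p1 → p3) ∧ □¬p3), u
4. ¬(p1 → p3) ∧ ¬p3, u
5. ¬(p1 → p3), u
6. ¬p3, u
7. p1, u
8. ¬□¬(p1 → p3), u
9. p1 → p3, v
10. ¬(p1 → p3) ∧ ¬p3, v
11. ¬(p1 → p3), v
12. ¬p3, v
13. p1, v
14. p3, v
Accessibility: uRu, uRv, vRu, vRv
Branch closes: p3 and ¬p3 both at v.
Every branch of the negation's tableau closes; the branch above is one of them.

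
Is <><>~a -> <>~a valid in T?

Tableau for the negation ~(<><>~a -> <>~a):
1. ~(<><>~a -> <>~a), 0
2. <><>~a, 0
3. ~<>~a, 0
4. a, 0
5. <>~a, 1
6. a, 1
7. ~a, 2
Accessibility: 0R0, 0R1, 1R1, 1R2, 2R2
The negation has an open branch (countermodel exists).

Invalid (countermodel exists)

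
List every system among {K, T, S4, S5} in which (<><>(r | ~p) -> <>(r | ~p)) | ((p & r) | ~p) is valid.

T-tableau for the negation ~((<><>(r | ~p) -> <>(r | ~p)) | ((p & r) | ~p)):
1. ~((<><>(r | ~p) -> <>(r | ~p)) | ((p & r) | ~p)), w0
2. ~(<><>(r | ~p) -> <>(r | ~p)), w0
3. ~((p & r) | ~p), w0
4. <><>(r | ~p), w0
5. ~<>(r | ~p), w0
6. ~(p & r), w0
7. p, w0
8. ~(r | ~p), w0
9. ~r, w0
10. <>(r | ~p), w1
11. ~(r | ~p), w1
12. ~r, w1
13. p, w1
14. r | ~p, w2
15. ~p, w2
Accessibility: w0Rw0, w0Rw1, w1Rw1, w1Rw2, w2Rw2
Complete open branch: countermodel on a T-frame, so not valid in T, nor in K (the same frame is also a K-frame).
S4-tableau for the negation ~((<><>(r | ~p) -> <>(r | ~p)) | ((p & r) | ~p)):
1. ~((<><>(r | ~p) -> <>(r | ~p)) | ((p & r) | ~p)), w0
2. ~(<><>(r | ~p) -> <>(r | ~p)), w0
3. ~((p & r) | ~p), w0
4. <><>(r | ~p), w0
5. ~<>(r | ~p), w0
6. ~(p & r), w0
7. p, w0
8. ~(r | ~p), w0
9. ~r, w0
10. <>(r | ~p), w1
11. ~(r | ~p), w1
12. ~r, w1
13. p, w1
14. r | ~p, w2
15. ~(r | ~p), w2
16. ~r, w2
17. p, w2
18. ~p, w2
Accessibility: w0Rw0, w0Rw1, w0Rw2, w1Rw1, w1Rw2, w2Rw2
Branch closes: p and ~p both at w2.
Every branch closes (one shown): valid in S4, hence also in S5 (every theorem of S4 is a theorem of S5).

S4, S5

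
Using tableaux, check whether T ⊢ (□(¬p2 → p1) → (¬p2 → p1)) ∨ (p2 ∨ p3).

Tableau for the negation ¬((□(¬p2 → p1) → (¬p2 → p1)) ∨ (p2 ∨ p3)):
1. ¬((□(¬p2 → p1) → (¬p2 → p1)) ∨ (p2 ∨ p3)), w0
2. ¬(□(¬p2 → p1) → (¬p2 → p1)), w0
3. ¬(p2 ∨ p3), w0
4. □(¬p2 → p1), w0
5. ¬(¬p2 → p1), w0
6. ¬p2, w0
7. ¬p3, w0
8. ¬p1, w0
9. ¬p2 → p1, w0
10. p1, w0
Accessibility: w0Rw0
Branch closes: p1 and ¬p1 both at w0.
Every branch of the negation's tableau closes; the branch above is one of them.

Valid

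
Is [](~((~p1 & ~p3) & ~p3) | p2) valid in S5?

Not valid

Tableau for the negation ~[](~((~p1 & ~p3) & ~p3) | p2):
1. ~[](~((~p1 & ~p3) & ~p3) | p2), u
2. ~(~((~p1 & ~p3) & ~p3) | p2), v
3. (~p1 & ~p3) & ~p3, v
4. ~p2, v
5. ~p1 & ~p3, v
6. ~p3, v
7. ~p1, v
Accessibility: uRu, uRv, vRu, vRv
The negation has an open branch (countermodel exists).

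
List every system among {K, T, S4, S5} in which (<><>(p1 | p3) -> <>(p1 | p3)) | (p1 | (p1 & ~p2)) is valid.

S4, S5

S4-tableau for the negation ~((<><>(p1 | p3) -> <>(p1 | p3)) | (p1 | (p1 & ~p2))):
1. ~((<><>(p1 | p3) -> <>(p1 | p3)) | (p1 | (p1 & ~p2))), u
2. ~(<><>(p1 | p3) -> <>(p1 | p3)), u
3. ~(p1 | (p1 & ~p2)), u
4. <><>(p1 | p3), u
5. ~<>(p1 | p3), u
6. ~p1, u
7. ~(p1 & ~p2), u
8. ~(p1 | p3), u
9. ~p3, u
10. p2, u
11. <>(p1 | p3), v
12. ~(p1 | p3), v
13. ~p1, v
14. ~p3, v
15. p1 | p3, w
16. ~(p1 | p3), w
17. ~p1, w
18. ~p3, w
19. p3, w
Accessibility: uRu, uRv, uRw, vRv, vRw, wRw
Branch closes: p3 and ~p3 both at w.
Every branch closes (one shown): valid in S4, hence also in S5 (every theorem of S4 is a theorem of S5).
T-tableau for the negation ~((<><>(p1 | p3) -> <>(p1 | p3)) | (p1 | (p1 & ~p2))):
1. ~((<><>(p1 | p3) -> <>(p1 | p3)) | (p1 | (p1 & ~p2))), u
2. ~(<><>(p1 | p3) -> <>(p1 | p3)), u
3. ~(p1 | (p1 & ~p2)), u
4. <><>(p1 | p3), u
5. ~<>(p1 | p3), u
6. ~p1, u
7. ~(p1 & ~p2), u
8. ~(p1 | p3), u
9. ~p3, u
10. p2, u
11. <>(p1 | p3), v
12. ~(p1 | p3), v
13. ~p1, v
14. ~p3, v
15. p1 | p3, w
16. p3, w
Accessibility: uRu, uRv, vRv, vRw, wRw
Complete open branch: countermodel on a T-frame, so not valid in T, nor in K (the same frame is also a K-frame).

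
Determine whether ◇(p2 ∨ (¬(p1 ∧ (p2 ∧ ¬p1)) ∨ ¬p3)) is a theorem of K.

Tableau for the negation ¬◇(p2 ∨ (¬(p1 ∧ (p2 ∧ ¬p1)) ∨ ¬p3)):
1. ¬◇(p2 ∨ (¬(p1 ∧ (p2 ∧ ¬p1)) ∨ ¬p3)), 0
The negation has an open branch (countermodel exists).

Invalid (countermodel exists)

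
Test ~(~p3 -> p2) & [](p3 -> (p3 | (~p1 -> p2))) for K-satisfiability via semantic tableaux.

1. ~(~p3 -> p2) & [](p3 -> (p3 | (~p1 -> p2))), w0
2. ~(~p3 -> p2), w0
3. [](p3 -> (p3 | (~p1 -> p2))), w0
4. ~p3, w0
5. ~p2, w0

Satisfiable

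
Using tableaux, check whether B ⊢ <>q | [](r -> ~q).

Tableau for the negation ~(<>q | [](r -> ~q)):
1. ~(<>q | [](r -> ~q)), w0
2. ~<>q, w0
3. ~[](r -> ~q), w0
4. ~q, w0
5. ~(r -> ~q), w1
6. r, w1
7. q, w1
8. ~q, w1
Accessibility: w0Rw0, w0Rw1, w1Rw0, w1Rw1
Branch closes: q and ~q both at w1.
Every branch of the negation's tableau closes; the branch above is one of them.

Valid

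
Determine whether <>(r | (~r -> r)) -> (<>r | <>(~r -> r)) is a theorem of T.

Yes, valid

Tableau for the negation ~(<>(r | (~r -> r)) -> (<>r | <>(~r -> r))):
1. ~(<>(r | (~r -> r)) -> (<>r | <>(~r -> r))), w0
2. <>(r | (~r -> r)), w0   [~->-rule on 1]
3. ~(<>r | <>(~r -> r)), w0   [~->-rule on 1]
4. ~<>r, w0   [~|-rule on 3]
5. ~<>(~r -> r), w0   [~|-rule on 3]
6. ~r, w0   [~<>-rule on 4 via w0Rw0]
7. ~(~r -> r), w0   [~<>-rule on 5 via w0Rw0]
8. r | (~r -> r), w1   [<>-rule on 2: fresh world w1, w0Rw1]
9. ~r, w1   [~<>-rule on 4 via w0Rw1]
10. ~(~r -> r), w1   [~<>-rule on 5 via w0Rw1]
11. ~r -> r, w1   [|-rule on 8 (branches; this branch)]
12. r, w1   [->-rule on 11 (branches; this branch)]
Accessibility: w0Rw0, w0Rw1, w1Rw1
Branch closes: r and ~r both at w1.
Every branch of the negation's tableau closes; the branch above is one of them.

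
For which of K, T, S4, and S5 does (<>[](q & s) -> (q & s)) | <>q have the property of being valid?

T, S4, S5

K-tableau for the negation ~((<>[](q & s) -> (q & s)) | <>q):
1. ~((<>[](q & s) -> (q & s)) | <>q), u
2. ~(<>[](q & s) -> (q & s)), u
3. ~<>q, u
4. <>[](q & s), u
5. ~(q & s), u
6. ~s, u
7. [](q & s), v
8. ~q, v
Accessibility: uRv
Complete open branch: countermodel on a K-frame, so not valid in K.
T-tableau for the negation ~((<>[](q & s) -> (q & s)) | <>q):
1. ~((<>[](q & s) -> (q & s)) | <>q), u
2. ~(<>[](q & s) -> (q & s)), u
3. ~<>q, u
4. <>[](q & s), u
5. ~(q & s), u
6. ~q, u
7. ~s, u
8. [](q & s), v
9. ~q, v
10. q & s, v
11. q, v
12. s, v
Accessibility: uRu, uRv, vRv
Branch closes: q and ~q both at v.
Every branch closes (one shown): valid in T, hence also in S4, S5 (every theorem of T is a theorem of S4 and S5).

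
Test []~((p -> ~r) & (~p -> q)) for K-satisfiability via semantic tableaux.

Satisfiable

1. []~((p -> ~r) & (~p -> q)), u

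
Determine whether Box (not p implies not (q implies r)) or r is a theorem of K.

Not valid

Tableau for the negation not (Box (not p implies not (q implies r)) or r):
1. not (Box (not p implies not (q implies r)) or r), w0
2. not Box (not p implies not (q implies r)), w0   [neg-or-rule on 1]
3. not r, w0   [neg-or-rule on 1]
4. not (not p implies not (q implies r)), w1   [neg-Box-rule on 2: fresh world w1, w0Rw1]
5. not p, w1   [neg-implies-rule on 4]
6. q implies r, w1   [neg-implies-rule on 4]
7. r, w1   [implies-rule on 6 (branches; this branch)]
Accessibility: w0Rw1
The negation has an open branch (countermodel exists).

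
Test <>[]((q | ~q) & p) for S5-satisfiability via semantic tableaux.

1. <>[]((q | ~q) & p), 0
2. []((q | ~q) & p), 1   [<>-rule on 1: fresh world 1, 0R1]
3. (q | ~q) & p, 0   [[]-rule on 2 via 1R0]
4. q | ~q, 0   [&-rule on 3]
5. p, 0   [&-rule on 3]
6. (q | ~q) & p, 1   [[]-rule on 2 via 1R1]
7. q | ~q, 1   [&-rule on 6]
8. p, 1   [&-rule on 6]
9. ~q, 0   [|-rule on 4 (branches; this branch)]
10. ~q, 1   [|-rule on 7 (branches; this branch)]
Accessibility: 0R0, 0R1, 1R0, 1R1

Satisfiable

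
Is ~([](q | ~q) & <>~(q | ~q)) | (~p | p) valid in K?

Tableau for the negation ~(~([](q | ~q) & <>~(q | ~q)) | (~p | p)):
1. ~(~([](q | ~q) & <>~(q | ~q)) | (~p | p)), 0
2. [](q | ~q) & <>~(q | ~q), 0
3. ~(~p | p), 0
4. [](q | ~q), 0
5. <>~(q | ~q), 0
6. p, 0
7. ~p, 0
Branch closes: p and ~p both at 0.
All branches of the negation close; one closing branch shown above.

Valid in K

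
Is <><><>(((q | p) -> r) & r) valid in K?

No, not valid

Tableau for the negation ~<><><>(((q | p) -> r) & r):
1. ~<><><>(((q | p) -> r) & r), u
The negation has an open branch (countermodel exists).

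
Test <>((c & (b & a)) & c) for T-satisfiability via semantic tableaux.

1. <>((c & (b & a)) & c), w0
2. (c & (b & a)) & c, w1
3. c & (b & a), w1
4. c, w1
5. b & a, w1
6. b, w1
7. a, w1
Accessibility: w0Rw0, w0Rw1, w1Rw1

Yes, satisfiable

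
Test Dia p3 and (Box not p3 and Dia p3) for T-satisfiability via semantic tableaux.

1. Dia p3 and (Box not p3 and Dia p3), u
2. Dia p3, u   [and-rule on 1]
3. Box not p3 and Dia p3, u   [and-rule on 1]
4. Box not p3, u   [and-rule on 3]
5. not p3, u   [Box-rule on 4 via uRu]
6. p3, v   [Dia-rule on 2: fresh world v, uRv]
7. not p3, v   [Box-rule on 4 via uRv]
Accessibility: uRu, uRv, vRv
Branch closes: p3 and not p3 both at v.
All branches of the tableau close; one closing branch shown above.

Unsatisfiable (every branch closes)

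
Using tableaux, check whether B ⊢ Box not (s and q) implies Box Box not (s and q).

Tableau for the negation not (Box not (s and q) implies Box Box not (s and q)):
1. not (Box not (s and q) implies Box Box not (s and q)), w0
2. Box not (s and q), w0   [neg-implies-rule on 1]
3. not Box Box not (s and q), w0   [neg-implies-rule on 1]
4. not (s and q), w0   [Box-rule on 2 via w0Rw0]
5. not q, w0   [neg-and-rule on 4 (branches; this branch)]
6. not Box not (s and q), w1   [neg-Box-rule on 3: fresh world w1, w0Rw1]
7. not (s and q), w1   [Box-rule on 2 via w0Rw1]
8. not q, w1   [neg-and-rule on 7 (branches; this branch)]
9. s and q, w2   [neg-Box-rule on 6: fresh world w2, w1Rw2]
10. s, w2   [and-rule on 9]
11. q, w2   [and-rule on 9]
Accessibility: w0Rw0, w0Rw1, w1Rw0, w1Rw1, w1Rw2, w2Rw1, w2Rw2
The negation has an open branch (countermodel exists).

Not valid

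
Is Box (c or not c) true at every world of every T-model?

Yes, valid

Tableau for the negation not Box (c or not c):
1. not Box (c or not c), 0
2. not (c or not c), 1
3. not c, 1
4. c, 1
Accessibility: 0R0, 0R1, 1R1
Branch closes: c and not c both at 1.
Every branch of the negation's tableau closes; the branch above is one of them.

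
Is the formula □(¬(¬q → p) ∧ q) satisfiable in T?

Unsatisfiable (every branch closes)

1. □(¬(¬q → p) ∧ q), 0
2. ¬(¬q → p) ∧ q, 0   [□-rule on 1 via 0R0]
3. ¬(¬q → p), 0   [∧-rule on 2]
4. q, 0   [∧-rule on 2]
5. ¬q, 0   [¬→-rule on 3]
6. ¬p, 0   [¬→-rule on 3]
Accessibility: 0R0
Branch closes: q and ¬q both at 0.
All branches of the tableau close; one closing branch shown above.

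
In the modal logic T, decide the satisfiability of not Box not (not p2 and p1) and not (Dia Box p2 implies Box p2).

1. not Box not (not p2 and p1) and not (Dia Box p2 implies Box p2), u
2. not Box not (not p2 and p1), u   [and-rule on 1]
3. not (Dia Box p2 implies Box p2), u   [and-rule on 1]
4. Dia Box p2, u   [neg-implies-rule on 3]
5. not Box p2, u   [neg-implies-rule on 3]
6. not p2 and p1, v   [neg-Box-rule on 2: fresh world v, uRv]
7. not p2, v   [and-rule on 6]
8. p1, v   [and-rule on 6]
9. Box p2, w   [Dia-rule on 4: fresh world w, uRw]
10. p2, w   [Box-rule on 9 via wRw]
11. not p2, x   [neg-Box-rule on 5: fresh world x, uRx]
Accessibility: uRu, uRv, uRw, uRx, vRv, wRw, xRx

Yes, satisfiable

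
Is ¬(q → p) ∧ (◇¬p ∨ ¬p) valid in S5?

No, not valid

Tableau for the negation ¬(¬(q → p) ∧ (◇¬p ∨ ¬p)):
1. ¬(¬(q → p) ∧ (◇¬p ∨ ¬p)), w0
2. ¬(◇¬p ∨ ¬p), w0
3. ¬◇¬p, w0
4. p, w0
Accessibility: w0Rw0
The negation has an open branch (countermodel exists).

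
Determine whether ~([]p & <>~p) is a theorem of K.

Yes, valid

Tableau for the negation []p & <>~p:
1. []p & <>~p, w0
2. []p, w0   [&-rule on 1]
3. <>~p, w0   [&-rule on 1]
4. ~p, w1   [<>-rule on 3: fresh world w1, w0Rw1]
5. p, w1   [[]-rule on 2 via w0Rw1]
Accessibility: w0Rw1
Branch closes: p and ~p both at w1.
Every branch of the negation's tableau closes; the branch above is one of them.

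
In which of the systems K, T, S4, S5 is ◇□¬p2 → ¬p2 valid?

S5-tableau for the negation ¬(◇□¬p2 → ¬p2):
1. ¬(◇□¬p2 → ¬p2), u
2. ◇□¬p2, u
3. p2, u
4. □¬p2, v
5. ¬p2, u
Accessibility: uRu, uRv, vRu, vRv
Branch closes: p2 and ¬p2 both at u.
Every branch closes (one shown): valid in S5.
S4-tableau for the negation ¬(◇□¬p2 → ¬p2):
1. ¬(◇□¬p2 → ¬p2), u
2. ◇□¬p2, u
3. p2, u
4. □¬p2, v
5. ¬p2, v
Accessibility: uRu, uRv, vRv
Complete open branch: countermodel on an S4-frame, so not valid in S4, nor in K, T (the same frame is also a K-frame and a T-frame).

S5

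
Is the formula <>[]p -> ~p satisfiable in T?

Satisfiable (open branch found)

1. <>[]p -> ~p, 0
2. ~p, 0
Accessibility: 0R0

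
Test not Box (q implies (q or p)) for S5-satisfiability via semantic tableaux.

1. not Box (q implies (q or p)), w0
2. not (q implies (q or p)), w1
3. q, w1
4. not (q or p), w1
5. not q, w1
6. not p, w1
Accessibility: w0Rw0, w0Rw1, w1Rw0, w1Rw1
Branch closes: q and not q both at w1.
(One branch shown.) All branches close.

No, unsatisfiable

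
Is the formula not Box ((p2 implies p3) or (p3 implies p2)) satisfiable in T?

1. not Box ((p2 implies p3) or (p3 implies p2)), w0
2. not ((p2 implies p3) or (p3 implies p2)), w1
3. not (p2 implies p3), w1
4. not (p3 implies p2), w1
5. p2, w1
6. not p3, w1
7. p3, w1
8. not p2, w1
Accessibility: w0Rw0, w0Rw1, w1Rw1
Branch closes: p3 and not p3 both at w1.
All branches of the tableau close; one closing branch shown above.

No, unsatisfiable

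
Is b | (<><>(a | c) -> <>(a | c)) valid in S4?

Tableau for the negation ~(b | (<><>(a | c) -> <>(a | c))):
1. ~(b | (<><>(a | c) -> <>(a | c))), u
2. ~b, u
3. ~(<><>(a | c) -> <>(a | c)), u
4. <><>(a | c), u
5. ~<>(a | c), u
6. ~(a | c), u
7. ~a, u
8. ~c, u
9. <>(a | c), v
10. ~(a | c), v
11. ~a, v
12. ~c, v
13. a | c, w
14. ~(a | c), w
15. ~a, w
16. ~c, w
17. c, w
Accessibility: uRu, uRv, uRw, vRv, vRw, wRw
Branch closes: c and ~c both at w.
All branches of the negation close; one closing branch shown above.

Valid in S4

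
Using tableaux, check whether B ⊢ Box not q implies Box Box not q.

Tableau for the negation not (Box not q implies Box Box not q):
1. not (Box not q implies Box Box not q), u
2. Box not q, u
3. not Box Box not q, u
4. not q, u
5. not Box not q, v
6. not q, v
7. q, w
Accessibility: uRu, uRv, vRu, vRv, vRw, wRv, wRw
The negation has an open branch (countermodel exists).

Not valid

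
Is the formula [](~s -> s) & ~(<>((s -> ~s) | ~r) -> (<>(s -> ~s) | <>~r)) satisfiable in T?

1. [](~s -> s) & ~(<>((s -> ~s) | ~r) -> (<>(s -> ~s) | <>~r)), u
2. [](~s -> s), u
3. ~(<>((s -> ~s) | ~r) -> (<>(s -> ~s) | <>~r)), u
4. <>((s -> ~s) | ~r), u
5. ~(<>(s -> ~s) | <>~r), u
6. ~<>(s -> ~s), u
7. ~<>~r, u
8. ~s -> s, u
9. ~(s -> ~s), u
10. s, u
11. r, u
12. (s -> ~s) | ~r, v
13. ~s -> s, v
14. ~(s -> ~s), v
15. s, v
16. r, v
17. s -> ~s, v
18. ~s, v
Accessibility: uRu, uRv, vRv
Branch closes: s and ~s both at v.
All branches of the tableau close; one closing branch shown above.

Unsatisfiable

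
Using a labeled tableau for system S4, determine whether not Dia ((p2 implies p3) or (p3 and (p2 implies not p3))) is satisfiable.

1. not Dia ((p2 implies p3) or (p3 and (p2 implies not p3))), w0
2. not ((p2 implies p3) or (p3 and (p2 implies not p3))), w0
3. not (p2 implies p3), w0
4. not (p3 and (p2 implies not p3)), w0
5. p2, w0
6. not p3, w0
Accessibility: w0Rw0

Satisfiable (open branch found)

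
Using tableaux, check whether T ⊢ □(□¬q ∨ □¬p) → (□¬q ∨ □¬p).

Valid in T

Tableau for the negation ¬(□(□¬q ∨ □¬p) → (□¬q ∨ □¬p)):
1. ¬(□(□¬q ∨ □¬p) → (□¬q ∨ □¬p)), u
2. □(□¬q ∨ □¬p), u
3. ¬(□¬q ∨ □¬p), u
4. ¬□¬q, u
5. ¬□¬p, u
6. □¬q ∨ □¬p, u
7. □¬p, u
8. ¬p, u
9. q, v
10. □¬q ∨ □¬p, v
11. ¬p, v
12. □¬p, v
13. p, w
14. □¬q ∨ □¬p, w
15. ¬p, w
Accessibility: uRu, uRv, uRw, vRv, wRw
Branch closes: p and ¬p both at w.
Every branch of the negation's tableau closes; the branch above is one of them.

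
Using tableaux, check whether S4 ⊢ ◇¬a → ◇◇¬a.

Valid

Tableau for the negation ¬(◇¬a → ◇◇¬a):
1. ¬(◇¬a → ◇◇¬a), w0
2. ◇¬a, w0   [¬→-rule on 1]
3. ¬◇◇¬a, w0   [¬→-rule on 1]
4. ¬◇¬a, w0   [¬◇-rule on 3 via w0Rw0]
5. a, w0   [¬◇-rule on 4 via w0Rw0]
6. ¬a, w1   [◇-rule on 2: fresh world w1, w0Rw1]
7. ¬◇¬a, w1   [¬◇-rule on 3 via w0Rw1]
8. a, w1   [¬◇-rule on 4 via w0Rw1]
Accessibility: w0Rw0, w0Rw1, w1Rw1
Branch closes: a and ¬a both at w1.
Every branch of the negation's tableau closes; the branch above is one of them.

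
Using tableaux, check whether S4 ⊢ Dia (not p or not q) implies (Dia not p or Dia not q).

Valid in S4

Tableau for the negation not (Dia (not p or not q) implies (Dia not p or Dia not q)):
1. not (Dia (not p or not q) implies (Dia not p or Dia not q)), u
2. Dia (not p or not q), u   [neg-implies-rule on 1]
3. not (Dia not p or Dia not q), u   [neg-implies-rule on 1]
4. not Dia not p, u   [neg-or-rule on 3]
5. not Dia not q, u   [neg-or-rule on 3]
6. p, u   [neg-Dia-rule on 4 via uRu]
7. q, u   [neg-Dia-rule on 5 via uRu]
8. not p or not q, v   [Dia-rule on 2: fresh world v, uRv]
9. p, v   [neg-Dia-rule on 4 via uRv]
10. q, v   [neg-Dia-rule on 5 via uRv]
11. not q, v   [or-rule on 8 (branches; this branch)]
Accessibility: uRu, uRv, vRv
Branch closes: q and not q both at v.
All branches of the negation close; one closing branch shown above.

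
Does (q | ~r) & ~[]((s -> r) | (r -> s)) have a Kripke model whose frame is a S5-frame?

Unsatisfiable

1. (q | ~r) & ~[]((s -> r) | (r -> s)), u
2. q | ~r, u
3. ~[]((s -> r) | (r -> s)), u
4. ~r, u
5. ~((s -> r) | (r -> s)), v
6. ~(s -> r), v
7. ~(r -> s), v
8. s, v
9. ~r, v
10. r, v
11. ~s, v
Accessibility: uRu, uRv, vRu, vRv
Branch closes: r and ~r both at v.
Every branch closes; the branch above is one of them.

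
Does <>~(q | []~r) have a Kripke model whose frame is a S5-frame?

Satisfiable

1. <>~(q | []~r), w0
2. ~(q | []~r), w1
3. ~q, w1
4. ~[]~r, w1
5. r, w2
Accessibility: w0Rw0, w0Rw1, w0Rw2, w1Rw0, w1Rw1, w1Rw2, w2Rw0, w2Rw1, w2Rw2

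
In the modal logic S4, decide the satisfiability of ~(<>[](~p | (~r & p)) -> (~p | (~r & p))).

1. ~(<>[](~p | (~r & p)) -> (~p | (~r & p))), w0
2. <>[](~p | (~r & p)), w0
3. ~(~p | (~r & p)), w0
4. p, w0
5. ~(~r & p), w0
6. r, w0
7. [](~p | (~r & p)), w1
8. ~p | (~r & p), w1
9. ~r & p, w1
10. ~r, w1
11. p, w1
Accessibility: w0Rw0, w0Rw1, w1Rw1

Satisfiable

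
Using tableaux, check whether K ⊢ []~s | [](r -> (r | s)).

Yes, valid

Tableau for the negation ~([]~s | [](r -> (r | s))):
1. ~([]~s | [](r -> (r | s))), u
2. ~[]~s, u
3. ~[](r -> (r | s)), u
4. s, v
5. ~(r -> (r | s)), w
6. r, w
7. ~(r | s), w
8. ~r, w
9. ~s, w
Accessibility: uRv, uRw
Branch closes: r and ~r both at w.
All branches of the negation close; one closing branch shown above.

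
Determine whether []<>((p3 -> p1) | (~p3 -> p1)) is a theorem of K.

Not valid

Tableau for the negation ~[]<>((p3 -> p1) | (~p3 -> p1)):
1. ~[]<>((p3 -> p1) | (~p3 -> p1)), u
2. ~<>((p3 -> p1) | (~p3 -> p1)), v   [~[]-rule on 1: fresh world v, uRv]
Accessibility: uRv
The negation has an open branch (countermodel exists).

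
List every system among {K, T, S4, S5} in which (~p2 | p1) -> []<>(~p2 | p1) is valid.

S4-tableau for the negation ~((~p2 | p1) -> []<>(~p2 | p1)):
1. ~((~p2 | p1) -> []<>(~p2 | p1)), w0
2. ~p2 | p1, w0   [~->-rule on 1]
3. ~[]<>(~p2 | p1), w0   [~->-rule on 1]
4. p1, w0   [|-rule on 2 (branches; this branch)]
5. ~<>(~p2 | p1), w1   [~[]-rule on 3: fresh world w1, w0Rw1]
6. ~(~p2 | p1), w1   [~<>-rule on 5 via w1Rw1]
7. p2, w1   [~|-rule on 6]
8. ~p1, w1   [~|-rule on 6]
Accessibility: w0Rw0, w0Rw1, w1Rw1
Complete open branch: countermodel on an S4-frame, so not valid in S4, nor in K, T (the same frame is also a K-frame and a T-frame).
S5-tableau for the negation ~((~p2 | p1) -> []<>(~p2 | p1)):
1. ~((~p2 | p1) -> []<>(~p2 | p1)), w0
2. ~p2 | p1, w0   [~->-rule on 1]
3. ~[]<>(~p2 | p1), w0   [~->-rule on 1]
4. p1, w0   [|-rule on 2 (branches; this branch)]
5. ~<>(~p2 | p1), w1   [~[]-rule on 3: fresh world w1, w0Rw1]
6. ~(~p2 | p1), w0   [~<>-rule on 5 via w1Rw0]
7. p2, w0   [~|-rule on 6]
8. ~p1, w0   [~|-rule on 6]
Accessibility: w0Rw0, w0Rw1, w1Rw0, w1Rw1
Branch closes: p1 and ~p1 both at w0.
Every branch closes (one shown): valid in S5.

S5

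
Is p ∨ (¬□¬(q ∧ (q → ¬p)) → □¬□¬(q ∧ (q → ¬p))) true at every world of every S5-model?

Yes, valid

Tableau for the negation ¬(p ∨ (¬□¬(q ∧ (q → ¬p)) → □¬□¬(q ∧ (q → ¬p)))):
1. ¬(p ∨ (¬□¬(q ∧ (q → ¬p)) → □¬□¬(q ∧ (q → ¬p)))), u
2. ¬p, u
3. ¬(¬□¬(q ∧ (q → ¬p)) → □¬□¬(q ∧ (q → ¬p))), u
4. ¬□¬(q ∧ (q → ¬p)), u
5. ¬□¬□¬(q ∧ (q → ¬p)), u
6. q ∧ (q → ¬p), v
7. q, v
8. q → ¬p, v
9. ¬p, v
10. □¬(q ∧ (q → ¬p)), w
11. ¬(q ∧ (q → ¬p)), u
12. ¬(q ∧ (q → ¬p)), v
13. ¬(q ∧ (q → ¬p)), w
14. ¬q, u
15. ¬(q → ¬p), v
16. p, v
Accessibility: uRu, uRv, uRw, vRu, vRv, vRw, wRu, wRv, wRw
Branch closes: p and ¬p both at v.
All branches of the negation close; one closing branch shown above.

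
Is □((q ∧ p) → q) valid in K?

Tableau for the negation ¬□((q ∧ p) → q):
1. ¬□((q ∧ p) → q), u
2. ¬((q ∧ p) → q), v
3. q ∧ p, v
4. ¬q, v
5. q, v
6. p, v
Accessibility: uRv
Branch closes: q and ¬q both at v.
All branches of the negation close; one closing branch shown above.

Valid in K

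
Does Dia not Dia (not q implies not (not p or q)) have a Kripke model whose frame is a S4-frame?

Yes, satisfiable

1. Dia not Dia (not q implies not (not p or q)), w0
2. not Dia (not q implies not (not p or q)), w1   [Dia-rule on 1: fresh world w1, w0Rw1]
3. not (not q implies not (not p or q)), w1   [neg-Dia-rule on 2 via w1Rw1]
4. not q, w1   [neg-implies-rule on 3]
5. not p or q, w1   [neg-implies-rule on 3]
6. not p, w1   [or-rule on 5 (branches; this branch)]
Accessibility: w0Rw0, w0Rw1, w1Rw1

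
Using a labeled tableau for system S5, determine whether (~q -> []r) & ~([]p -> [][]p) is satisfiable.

1. (~q -> []r) & ~([]p -> [][]p), u
2. ~q -> []r, u   [&-rule on 1]
3. ~([]p -> [][]p), u   [&-rule on 1]
4. []p, u   [~->-rule on 3]
5. ~[][]p, u   [~->-rule on 3]
6. p, u   [[]-rule on 4 via uRu]
7. []r, u   [->-rule on 2 (branches; this branch)]
8. r, u   [[]-rule on 7 via uRu]
9. ~[]p, v   [~[]-rule on 5: fresh world v, uRv]
10. p, v   [[]-rule on 4 via uRv]
11. r, v   [[]-rule on 7 via uRv]
12. ~p, w   [~[]-rule on 9: fresh world w, vRw]
13. p, w   [[]-rule on 4 via uRw]
Accessibility: uRu, uRv, uRw, vRu, vRv, vRw, wRu, wRv, wRw
Branch closes: p and ~p both at w.
(One branch shown.) All branches close.

Unsatisfiable (every branch closes)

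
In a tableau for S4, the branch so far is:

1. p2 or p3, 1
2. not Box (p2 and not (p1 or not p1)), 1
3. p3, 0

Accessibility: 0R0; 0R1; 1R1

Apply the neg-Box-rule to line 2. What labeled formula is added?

a fresh world 2 with 1R2, and not (p2 and not (p1 or not p1)) at 2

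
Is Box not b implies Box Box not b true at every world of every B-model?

Tableau for the negation not (Box not b implies Box Box not b):
1. not (Box not b implies Box Box not b), 0
2. Box not b, 0   [neg-implies-rule on 1]
3. not Box Box not b, 0   [neg-implies-rule on 1]
4. not b, 0   [Box-rule on 2 via 0R0]
5. not Box not b, 1   [neg-Box-rule on 3: fresh world 1, 0R1]
6. not b, 1   [Box-rule on 2 via 0R1]
7. b, 2   [neg-Box-rule on 5: fresh world 2, 1R2]
Accessibility: 0R0, 0R1, 1R0, 1R1, 1R2, 2R1, 2R2
The negation has an open branch (countermodel exists).

Not valid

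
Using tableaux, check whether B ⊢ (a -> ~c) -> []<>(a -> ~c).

Tableau for the negation ~((a -> ~c) -> []<>(a -> ~c)):
1. ~((a -> ~c) -> []<>(a -> ~c)), 0
2. a -> ~c, 0
3. ~[]<>(a -> ~c), 0
4. ~c, 0
5. ~<>(a -> ~c), 1
6. ~(a -> ~c), 0
7. a, 0
8. c, 0
Accessibility: 0R0, 0R1, 1R0, 1R1
Branch closes: c and ~c both at 0.
Every branch of the negation's tableau closes; the branch above is one of them.

Valid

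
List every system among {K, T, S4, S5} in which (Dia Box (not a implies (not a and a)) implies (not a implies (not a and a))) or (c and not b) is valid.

S5-tableau for the negation not ((Dia Box (not a implies (not a and a)) implies (not a implies (not a and a))) or (c and not b)):
1. not ((Dia Box (not a implies (not a and a)) implies (not a implies (not a and a))) or (c and not b)), 0
2. not (Dia Box (not a implies (not a and a)) implies (not a implies (not a and a))), 0
3. not (c and not b), 0
4. Dia Box (not a implies (not a and a)), 0
5. not (not a implies (not a and a)), 0
6. not a, 0
7. not (not a and a), 0
8. b, 0
9. Box (not a implies (not a and a)), 1
10. not a implies (not a and a), 0
11. not a implies (not a and a), 1
12. not a and a, 0
13. a, 0
Accessibility: 0R0, 0R1, 1R0, 1R1
Branch closes: a and not a both at 0.
Every branch closes (one shown): valid in S5.
S4-tableau for the negation not ((Dia Box (not a implies (not a and a)) implies (not a implies (not a and a))) or (c and not b)):
1. not ((Dia Box (not a implies (not a and a)) implies (not a implies (not a and a))) or (c and not b)), 0
2. not (Dia Box (not a implies (not a and a)) implies (not a implies (not a and a))), 0
3. not (c and not b), 0
4. Dia Box (not a implies (not a and a)), 0
5. not (not a implies (not a and a)), 0
6. not a, 0
7. not (not a and a), 0
8. b, 0
9. Box (not a implies (not a and a)), 1
10. not a implies (not a and a), 1
11. a, 1
Accessibility: 0R0, 0R1, 1R1
Complete open branch: countermodel on an S4-frame, so not valid in S4, nor in K, T (the same frame is also a K-frame and a T-frame).

S5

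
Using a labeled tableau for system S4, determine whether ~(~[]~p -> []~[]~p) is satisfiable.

1. ~(~[]~p -> []~[]~p), u
2. ~[]~p, u   [~->-rule on 1]
3. ~[]~[]~p, u   [~->-rule on 1]
4. p, v   [~[]-rule on 2: fresh world v, uRv]
5. []~p, w   [~[]-rule on 3: fresh world w, uRw]
6. ~p, w   [[]-rule on 5 via wRw]
Accessibility: uRu, uRv, uRw, vRv, wRw

Satisfiable (open branch found)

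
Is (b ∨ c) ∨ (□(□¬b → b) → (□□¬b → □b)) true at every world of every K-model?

Valid in K

Tableau for the negation ¬((b ∨ c) ∨ (□(□¬b → b) → (□□¬b → □b))):
1. ¬((b ∨ c) ∨ (□(□¬b → b) → (□□¬b → □b))), 0
2. ¬(b ∨ c), 0
3. ¬(□(□¬b → b) → (□□¬b → □b)), 0
4. ¬b, 0
5. ¬c, 0
6. □(□¬b → b), 0
7. ¬(□□¬b → □b), 0
8. □□¬b, 0
9. ¬□b, 0
10. ¬b, 1
11. □¬b → b, 1
12. □¬b, 1
13. ¬□¬b, 1
14. b, 2
15. ¬b, 2
Accessibility: 0R1, 1R2
Branch closes: b and ¬b both at 2.
Every branch of the negation's tableau closes; the branch above is one of them.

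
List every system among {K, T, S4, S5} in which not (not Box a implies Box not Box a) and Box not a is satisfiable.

T-tableau for the formula:
1. not (not Box a implies Box not Box a) and Box not a, u
2. not (not Box a implies Box not Box a), u   [and-rule on 1]
3. Box not a, u   [and-rule on 1]
4. not Box a, u   [neg-implies-rule on 2]
5. not Box not Box a, u   [neg-implies-rule on 2]
6. not a, u   [Box-rule on 3 via uRu]
7. not a, v   [neg-Box-rule on 4: fresh world v, uRv]
8. Box a, w   [neg-Box-rule on 5: fresh world w, uRw]
9. not a, w   [Box-rule on 3 via uRw]
10. a, w   [Box-rule on 8 via wRw]
Accessibility: uRu, uRv, uRw, vRv, wRw
Branch closes: a and not a both at w.
Every branch closes (one shown): unsatisfiable in T, hence also in S4, S5 (every S4/S5-frame is a T-frame).
K-tableau for the formula:
1. not (not Box a implies Box not Box a) and Box not a, u
2. not (not Box a implies Box not Box a), u   [and-rule on 1]
3. Box not a, u   [and-rule on 1]
4. not Box a, u   [neg-implies-rule on 2]
5. not Box not Box a, u   [neg-implies-rule on 2]
6. not a, v   [neg-Box-rule on 4: fresh world v, uRv]
7. Box a, w   [neg-Box-rule on 5: fresh world w, uRw]
8. not a, w   [Box-rule on 3 via uRw]
Accessibility: uRv, uRw
Complete open branch: satisfiable in K.

K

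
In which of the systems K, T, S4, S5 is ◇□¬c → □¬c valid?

S4-tableau for the negation ¬(◇□¬c → □¬c):
1. ¬(◇□¬c → □¬c), 0
2. ◇□¬c, 0   [¬→-rule on 1]
3. ¬□¬c, 0   [¬→-rule on 1]
4. □¬c, 1   [◇-rule on 2: fresh world 1, 0R1]
5. ¬c, 1   [□-rule on 4 via 1R1]
6. c, 2   [¬□-rule on 3: fresh world 2, 0R2]
Accessibility: 0R0, 0R1, 0R2, 1R1, 2R2
Complete open branch: countermodel on an S4-frame, so not valid in S4, nor in K, T (the same frame is also a K-frame and a T-frame).
S5-tableau for the negation ¬(◇□¬c → □¬c):
1. ¬(◇□¬c → □¬c), 0
2. ◇□¬c, 0   [¬→-rule on 1]
3. ¬□¬c, 0   [¬→-rule on 1]
4. □¬c, 1   [◇-rule on 2: fresh world 1, 0R1]
5. ¬c, 0   [□-rule on 4 via 1R0]
6. ¬c, 1   [□-rule on 4 via 1R1]
7. c, 2   [¬□-rule on 3: fresh world 2, 0R2]
8. ¬c, 2   [□-rule on 4 via 1R2]
Accessibility: 0R0, 0R1, 0R2, 1R0, 1R1, 1R2, 2R0, 2R1, 2R2
Branch closes: c and ¬c both at 2.
Every branch closes (one shown): valid in S5.

S5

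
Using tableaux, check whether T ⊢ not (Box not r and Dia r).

Tableau for the negation Box not r and Dia r:
1. Box not r and Dia r, w0
2. Box not r, w0
3. Dia r, w0
4. not r, w0
5. r, w1
6. not r, w1
Accessibility: w0Rw0, w0Rw1, w1Rw1
Branch closes: r and not r both at w1.
Every branch of the negation's tableau closes; the branch above is one of them.

Valid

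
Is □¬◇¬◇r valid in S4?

Tableau for the negation ¬□¬◇¬◇r:
1. ¬□¬◇¬◇r, 0
2. ◇¬◇r, 1   [¬□-rule on 1: fresh world 1, 0R1]
3. ¬◇r, 2   [◇-rule on 2: fresh world 2, 1R2]
4. ¬r, 2   [¬◇-rule on 3 via 2R2]
Accessibility: 0R0, 0R1, 0R2, 1R1, 1R2, 2R2
The negation has an open branch (countermodel exists).

Not valid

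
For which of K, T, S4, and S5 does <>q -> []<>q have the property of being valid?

S5-tableau for the negation ~(<>q -> []<>q):
1. ~(<>q -> []<>q), u
2. <>q, u   [~->-rule on 1]
3. ~[]<>q, u   [~->-rule on 1]
4. q, v   [<>-rule on 2: fresh world v, uRv]
5. ~<>q, w   [~[]-rule on 3: fresh world w, uRw]
6. ~q, u   [~<>-rule on 5 via wRu]
7. ~q, v   [~<>-rule on 5 via wRv]
Accessibility: uRu, uRv, uRw, vRu, vRv, vRw, wRu, wRv, wRw
Branch closes: q and ~q both at v.
Every branch closes (one shown): valid in S5.
S4-tableau for the negation ~(<>q -> []<>q):
1. ~(<>q -> []<>q), u
2. <>q, u   [~->-rule on 1]
3. ~[]<>q, u   [~->-rule on 1]
4. q, v   [<>-rule on 2: fresh world v, uRv]
5. ~<>q, w   [~[]-rule on 3: fresh world w, uRw]
6. ~q, w   [~<>-rule on 5 via wRw]
Accessibility: uRu, uRv, uRw, vRv, wRw
Complete open branch: countermodel on an S4-frame, so not valid in S4, nor in K, T (the same frame is also a K-frame and a T-frame).

S5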